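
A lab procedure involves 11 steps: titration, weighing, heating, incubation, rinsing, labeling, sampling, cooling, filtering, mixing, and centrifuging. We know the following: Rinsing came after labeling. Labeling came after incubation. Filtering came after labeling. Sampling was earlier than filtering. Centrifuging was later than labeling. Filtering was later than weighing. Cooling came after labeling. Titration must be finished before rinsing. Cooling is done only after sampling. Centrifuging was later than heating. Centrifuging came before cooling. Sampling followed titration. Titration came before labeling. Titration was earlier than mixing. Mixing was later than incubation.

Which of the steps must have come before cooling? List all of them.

Directly stated before cooling: centrifuging, labeling, and sampling.
Heating reaches cooling via heating → centrifuging → cooling.
Incubation reaches cooling via incubation → labeling → cooling.
Titration reaches cooling via titration → labeling → cooling.
No chain forces filtering (or any of the others) ahead of cooling.

centrifuging, heating, incubation, labeling, sampling, titration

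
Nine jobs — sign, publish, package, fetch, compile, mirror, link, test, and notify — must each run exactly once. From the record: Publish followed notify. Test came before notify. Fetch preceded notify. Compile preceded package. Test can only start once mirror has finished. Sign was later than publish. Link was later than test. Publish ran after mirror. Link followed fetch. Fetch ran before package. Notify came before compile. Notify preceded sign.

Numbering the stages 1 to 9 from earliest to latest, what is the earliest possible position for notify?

4

Fetch, mirror, and test must all come before notify — 3 forced predecessors.
Nothing else is forced ahead of notify, so its earliest slot is position 3 + 1 = 4.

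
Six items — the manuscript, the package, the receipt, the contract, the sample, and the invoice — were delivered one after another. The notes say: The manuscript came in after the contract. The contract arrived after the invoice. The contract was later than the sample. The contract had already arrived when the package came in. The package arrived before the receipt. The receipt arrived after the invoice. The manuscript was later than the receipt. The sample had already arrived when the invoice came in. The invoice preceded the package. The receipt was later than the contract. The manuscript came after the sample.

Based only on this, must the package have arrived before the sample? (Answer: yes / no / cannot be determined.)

Tracing the constraints gives the sample → the invoice → the package, so the sample must come before the package.
That means the package cannot be before the sample.

no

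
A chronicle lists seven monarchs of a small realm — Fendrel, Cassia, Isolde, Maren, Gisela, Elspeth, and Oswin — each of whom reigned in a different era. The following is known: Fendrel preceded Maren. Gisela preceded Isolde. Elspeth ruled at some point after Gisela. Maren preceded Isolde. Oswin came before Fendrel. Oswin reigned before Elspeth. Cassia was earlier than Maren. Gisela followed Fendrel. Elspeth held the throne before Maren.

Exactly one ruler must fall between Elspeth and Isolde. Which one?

Maren

Tracing the constraints gives Elspeth → Maren → Isolde, so Maren sits after Elspeth and before Isolde.
No other ruler is forced both after Elspeth and before Isolde.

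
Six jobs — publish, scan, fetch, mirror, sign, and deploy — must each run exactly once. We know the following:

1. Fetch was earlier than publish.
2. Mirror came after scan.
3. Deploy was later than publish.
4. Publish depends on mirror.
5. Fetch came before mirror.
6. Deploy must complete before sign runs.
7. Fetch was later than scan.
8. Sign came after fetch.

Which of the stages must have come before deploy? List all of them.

fetch, mirror, publish, scan

Directly stated before deploy: publish.
Fetch reaches deploy via fetch → publish → deploy.
Mirror reaches deploy via mirror → publish → deploy.
Scan reaches deploy via scan → mirror → publish → deploy.
No chain forces sign ahead of deploy.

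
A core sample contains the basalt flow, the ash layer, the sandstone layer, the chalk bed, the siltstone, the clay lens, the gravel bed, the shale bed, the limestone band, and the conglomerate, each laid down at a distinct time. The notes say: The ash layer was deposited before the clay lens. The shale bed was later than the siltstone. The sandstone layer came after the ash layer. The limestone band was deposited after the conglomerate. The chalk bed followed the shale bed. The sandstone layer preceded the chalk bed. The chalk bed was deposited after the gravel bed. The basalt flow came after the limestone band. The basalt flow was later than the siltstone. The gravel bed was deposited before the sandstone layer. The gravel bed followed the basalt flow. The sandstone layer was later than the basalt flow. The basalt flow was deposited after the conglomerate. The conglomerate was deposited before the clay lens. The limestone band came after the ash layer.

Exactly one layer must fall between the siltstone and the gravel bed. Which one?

the basalt flow

Tracing the constraints gives the siltstone → the basalt flow → the gravel bed, so the basalt flow sits after the siltstone and before the gravel bed.
No other layer is forced both after the siltstone and before the gravel bed.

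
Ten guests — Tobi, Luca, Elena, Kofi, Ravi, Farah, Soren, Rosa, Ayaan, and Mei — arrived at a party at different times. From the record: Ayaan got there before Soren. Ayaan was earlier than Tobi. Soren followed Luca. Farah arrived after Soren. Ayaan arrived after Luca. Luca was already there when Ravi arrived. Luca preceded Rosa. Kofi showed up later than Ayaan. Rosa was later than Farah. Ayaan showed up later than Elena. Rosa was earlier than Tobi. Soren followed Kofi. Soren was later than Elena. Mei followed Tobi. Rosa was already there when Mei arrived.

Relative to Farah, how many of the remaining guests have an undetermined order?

1

Forced before Farah: Ayaan, Elena, Kofi, Luca, and Soren; forced after Farah: Mei, Rosa, and Tobi.
That leaves Ravi with no forced order relative to Farah — 1.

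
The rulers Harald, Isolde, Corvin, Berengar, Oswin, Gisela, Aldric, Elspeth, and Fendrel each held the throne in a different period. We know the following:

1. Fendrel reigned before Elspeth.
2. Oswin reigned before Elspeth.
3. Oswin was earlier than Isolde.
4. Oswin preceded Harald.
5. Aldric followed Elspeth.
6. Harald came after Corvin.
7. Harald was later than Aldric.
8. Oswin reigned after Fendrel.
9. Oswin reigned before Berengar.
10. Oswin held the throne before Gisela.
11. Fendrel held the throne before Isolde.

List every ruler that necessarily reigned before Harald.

Directly stated before Harald: Aldric, Corvin, and Oswin.
Elspeth reaches Harald via Elspeth → Aldric → Harald.
Fendrel reaches Harald via Fendrel → Oswin → Harald.
No chain forces Isolde (or any of the others) ahead of Harald.

Aldric, Corvin, Elspeth, Fendrel, Oswin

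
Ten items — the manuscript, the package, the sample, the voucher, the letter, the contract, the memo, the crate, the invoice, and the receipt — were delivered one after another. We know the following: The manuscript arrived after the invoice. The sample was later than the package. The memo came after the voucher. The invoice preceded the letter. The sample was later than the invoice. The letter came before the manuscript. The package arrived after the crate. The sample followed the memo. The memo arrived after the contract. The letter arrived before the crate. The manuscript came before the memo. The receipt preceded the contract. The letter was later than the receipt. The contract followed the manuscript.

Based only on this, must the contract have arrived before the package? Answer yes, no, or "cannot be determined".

No chain of stated constraints runs from the contract to the package, and none runs from the package to the contract either.
So the relative order of the contract and the package is not fixed by the given facts.

cannot be determined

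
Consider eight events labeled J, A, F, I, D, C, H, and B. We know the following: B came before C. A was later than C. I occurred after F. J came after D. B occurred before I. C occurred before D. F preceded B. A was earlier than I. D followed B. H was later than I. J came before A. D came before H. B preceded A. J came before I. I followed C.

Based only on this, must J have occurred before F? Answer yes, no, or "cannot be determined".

no

Tracing the constraints gives F → B → D → J, so F must come before J.
That means J cannot be before F.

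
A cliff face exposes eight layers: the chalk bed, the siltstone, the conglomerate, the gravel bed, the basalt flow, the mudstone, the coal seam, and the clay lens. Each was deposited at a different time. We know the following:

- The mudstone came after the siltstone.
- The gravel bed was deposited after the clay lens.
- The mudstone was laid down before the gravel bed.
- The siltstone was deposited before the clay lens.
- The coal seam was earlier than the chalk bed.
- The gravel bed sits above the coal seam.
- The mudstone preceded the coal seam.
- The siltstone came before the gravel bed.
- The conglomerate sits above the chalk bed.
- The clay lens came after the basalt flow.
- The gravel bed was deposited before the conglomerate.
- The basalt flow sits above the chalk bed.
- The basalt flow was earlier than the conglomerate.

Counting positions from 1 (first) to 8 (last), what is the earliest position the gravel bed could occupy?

The basalt flow, the chalk bed, the clay lens, the coal seam, the mudstone, and the siltstone must all come before the gravel bed — 6 forced predecessors.
Nothing else is forced ahead of the gravel bed, so its earliest slot is position 6 + 1 = 7.

7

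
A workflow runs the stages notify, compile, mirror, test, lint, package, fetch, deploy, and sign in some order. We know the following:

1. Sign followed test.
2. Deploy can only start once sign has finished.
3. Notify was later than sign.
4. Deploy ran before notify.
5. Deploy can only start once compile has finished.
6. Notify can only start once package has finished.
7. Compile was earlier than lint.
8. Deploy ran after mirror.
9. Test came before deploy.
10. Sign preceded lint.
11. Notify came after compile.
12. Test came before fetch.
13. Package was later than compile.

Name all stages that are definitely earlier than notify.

Directly stated before notify: compile, deploy, package, and sign.
Mirror reaches notify via mirror → deploy → notify.
Test reaches notify via test → deploy → notify.

compile, deploy, mirror, package, sign, test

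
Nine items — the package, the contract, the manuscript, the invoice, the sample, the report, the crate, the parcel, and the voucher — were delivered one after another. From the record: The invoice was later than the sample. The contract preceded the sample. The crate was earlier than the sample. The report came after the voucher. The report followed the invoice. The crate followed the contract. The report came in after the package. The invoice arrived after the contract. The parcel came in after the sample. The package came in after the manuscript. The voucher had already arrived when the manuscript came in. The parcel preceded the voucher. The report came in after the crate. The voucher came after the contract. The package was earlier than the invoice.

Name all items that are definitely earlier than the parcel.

the contract, the crate, the sample

Directly stated before the parcel: the sample.
The contract reaches the parcel via the contract → the sample → the parcel.
The crate reaches the parcel via the crate → the sample → the parcel.
No chain forces the invoice (or any of the others) ahead of the parcel.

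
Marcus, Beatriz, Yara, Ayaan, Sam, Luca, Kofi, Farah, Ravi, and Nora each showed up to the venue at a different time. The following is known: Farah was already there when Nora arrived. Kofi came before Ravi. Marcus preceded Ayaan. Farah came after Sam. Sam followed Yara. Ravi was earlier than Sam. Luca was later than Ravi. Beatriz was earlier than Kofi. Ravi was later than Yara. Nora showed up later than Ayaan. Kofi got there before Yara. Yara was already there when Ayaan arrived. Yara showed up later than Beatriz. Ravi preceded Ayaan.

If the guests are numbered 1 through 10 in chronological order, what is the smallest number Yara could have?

3

Beatriz and Kofi must both come before Yara — 2 forced predecessors.
Nothing else is forced ahead of Yara, so their earliest slot is position 2 + 1 = 3.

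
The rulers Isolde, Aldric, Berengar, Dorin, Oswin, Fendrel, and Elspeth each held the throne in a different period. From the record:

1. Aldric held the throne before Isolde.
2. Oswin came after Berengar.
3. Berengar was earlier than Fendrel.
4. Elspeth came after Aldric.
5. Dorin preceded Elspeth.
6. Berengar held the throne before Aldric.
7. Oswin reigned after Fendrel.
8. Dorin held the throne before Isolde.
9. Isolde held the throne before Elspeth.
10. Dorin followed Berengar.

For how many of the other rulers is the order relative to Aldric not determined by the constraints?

Forced before Aldric: Berengar; forced after Aldric: Elspeth and Isolde.
That leaves Dorin, Fendrel, and Oswin with no forced order relative to Aldric — 3.

3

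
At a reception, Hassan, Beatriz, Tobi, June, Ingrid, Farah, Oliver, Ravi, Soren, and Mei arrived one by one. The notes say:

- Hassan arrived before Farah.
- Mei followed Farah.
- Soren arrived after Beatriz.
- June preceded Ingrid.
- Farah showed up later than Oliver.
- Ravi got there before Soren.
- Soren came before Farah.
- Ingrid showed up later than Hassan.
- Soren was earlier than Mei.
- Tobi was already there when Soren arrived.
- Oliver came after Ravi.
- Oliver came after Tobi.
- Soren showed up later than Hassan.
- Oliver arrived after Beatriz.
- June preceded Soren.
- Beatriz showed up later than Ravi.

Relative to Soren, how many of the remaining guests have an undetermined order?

Forced before Soren: Beatriz, Hassan, June, Ravi, and Tobi; forced after Soren: Farah and Mei.
That leaves Ingrid and Oliver with no forced order relative to Soren — 2.

2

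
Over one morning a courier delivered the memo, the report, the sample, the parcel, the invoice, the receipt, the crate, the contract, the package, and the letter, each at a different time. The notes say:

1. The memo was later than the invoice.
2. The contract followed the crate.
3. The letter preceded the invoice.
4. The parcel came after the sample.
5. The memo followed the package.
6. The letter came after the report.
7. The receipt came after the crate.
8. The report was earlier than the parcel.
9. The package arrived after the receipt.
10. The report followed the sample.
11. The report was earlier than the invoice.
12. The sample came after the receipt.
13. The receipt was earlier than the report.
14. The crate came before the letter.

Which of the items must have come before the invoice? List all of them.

the crate, the letter, the receipt, the report, the sample

Directly stated before the invoice: the letter and the report.
The crate reaches the invoice via the crate → the letter → the invoice.
The receipt reaches the invoice via the receipt → the report → the invoice.
The sample reaches the invoice via the sample → the report → the invoice.
No chain forces the memo (or any of the others) ahead of the invoice.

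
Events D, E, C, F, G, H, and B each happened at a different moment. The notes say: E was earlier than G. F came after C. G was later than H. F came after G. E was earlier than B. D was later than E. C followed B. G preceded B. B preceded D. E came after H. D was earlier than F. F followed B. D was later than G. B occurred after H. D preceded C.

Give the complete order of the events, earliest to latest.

H, E, G, B, D, C, F

The constraints fix every adjacent pair, so only one ordering works:
H → E → G → B → D → C → F.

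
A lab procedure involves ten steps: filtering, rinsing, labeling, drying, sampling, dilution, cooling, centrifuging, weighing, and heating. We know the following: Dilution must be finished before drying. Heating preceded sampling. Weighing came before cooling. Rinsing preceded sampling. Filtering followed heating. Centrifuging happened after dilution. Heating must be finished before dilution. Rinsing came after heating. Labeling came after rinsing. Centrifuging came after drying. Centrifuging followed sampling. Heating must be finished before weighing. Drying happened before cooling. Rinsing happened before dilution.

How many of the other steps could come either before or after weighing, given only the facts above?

Forced before weighing: heating; forced after weighing: cooling.
That leaves centrifuging, dilution, drying, filtering, labeling, rinsing, and sampling with no forced order relative to weighing — 7.

7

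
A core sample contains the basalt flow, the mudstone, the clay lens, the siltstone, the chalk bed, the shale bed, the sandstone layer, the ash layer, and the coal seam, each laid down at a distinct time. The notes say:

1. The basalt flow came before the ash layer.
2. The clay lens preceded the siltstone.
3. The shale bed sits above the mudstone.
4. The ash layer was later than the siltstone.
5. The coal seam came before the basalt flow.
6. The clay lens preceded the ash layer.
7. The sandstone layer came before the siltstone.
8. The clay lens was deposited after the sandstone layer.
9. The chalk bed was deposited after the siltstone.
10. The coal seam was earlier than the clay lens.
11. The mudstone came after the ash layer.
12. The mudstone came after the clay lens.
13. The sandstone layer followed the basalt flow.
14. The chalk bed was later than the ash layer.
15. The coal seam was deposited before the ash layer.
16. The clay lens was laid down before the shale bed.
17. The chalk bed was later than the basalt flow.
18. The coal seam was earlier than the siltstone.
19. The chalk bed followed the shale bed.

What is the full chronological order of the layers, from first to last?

the coal seam, the basalt flow, the sandstone layer, the clay lens, the siltstone, the ash layer, the mudstone, the shale bed, the chalk bed

The constraints fix every adjacent pair, so only one ordering works:
the coal seam → the basalt flow → the sandstone layer → the clay lens → the siltstone → the ash layer → the mudstone → the shale bed → the chalk bed.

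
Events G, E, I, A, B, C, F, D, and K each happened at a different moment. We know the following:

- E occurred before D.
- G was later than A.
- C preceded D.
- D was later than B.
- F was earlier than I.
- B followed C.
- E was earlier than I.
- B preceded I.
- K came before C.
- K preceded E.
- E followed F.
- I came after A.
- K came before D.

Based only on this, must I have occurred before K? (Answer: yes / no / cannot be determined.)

Tracing the constraints gives K → E → I, so K must come before I.
That means I cannot be before K.

no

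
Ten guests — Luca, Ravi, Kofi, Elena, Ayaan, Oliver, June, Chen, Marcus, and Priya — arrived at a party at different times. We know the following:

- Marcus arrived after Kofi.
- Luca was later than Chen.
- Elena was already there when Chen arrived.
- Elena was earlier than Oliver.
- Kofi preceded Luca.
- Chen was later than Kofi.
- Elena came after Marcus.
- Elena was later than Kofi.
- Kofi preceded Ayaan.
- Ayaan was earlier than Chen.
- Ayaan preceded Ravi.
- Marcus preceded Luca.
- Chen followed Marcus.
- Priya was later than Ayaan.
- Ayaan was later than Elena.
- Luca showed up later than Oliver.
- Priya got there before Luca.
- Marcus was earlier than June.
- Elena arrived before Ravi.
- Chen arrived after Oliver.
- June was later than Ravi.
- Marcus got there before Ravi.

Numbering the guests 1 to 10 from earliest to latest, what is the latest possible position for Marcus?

2

Marcus must come before Ayaan, Chen, Elena, June, Luca, Oliver, Priya, and Ravi — 8 guests forced after them.
Everything else can be placed before Marcus in some valid order, so Marcus can sit as late as position 10 − 8 = 2.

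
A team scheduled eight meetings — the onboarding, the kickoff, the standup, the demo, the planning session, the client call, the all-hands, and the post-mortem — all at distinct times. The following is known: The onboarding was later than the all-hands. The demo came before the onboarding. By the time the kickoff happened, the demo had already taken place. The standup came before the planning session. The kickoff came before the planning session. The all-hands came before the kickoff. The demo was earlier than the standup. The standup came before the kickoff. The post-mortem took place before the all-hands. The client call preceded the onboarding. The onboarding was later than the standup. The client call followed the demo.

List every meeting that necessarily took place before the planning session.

the all-hands, the demo, the kickoff, the post-mortem, the standup

Directly stated before the planning session: the kickoff and the standup.
The all-hands reaches the planning session via the all-hands → the kickoff → the planning session.
The demo reaches the planning session via the demo → the kickoff → the planning session.
The post-mortem reaches the planning session via the post-mortem → the all-hands → the kickoff → the planning session.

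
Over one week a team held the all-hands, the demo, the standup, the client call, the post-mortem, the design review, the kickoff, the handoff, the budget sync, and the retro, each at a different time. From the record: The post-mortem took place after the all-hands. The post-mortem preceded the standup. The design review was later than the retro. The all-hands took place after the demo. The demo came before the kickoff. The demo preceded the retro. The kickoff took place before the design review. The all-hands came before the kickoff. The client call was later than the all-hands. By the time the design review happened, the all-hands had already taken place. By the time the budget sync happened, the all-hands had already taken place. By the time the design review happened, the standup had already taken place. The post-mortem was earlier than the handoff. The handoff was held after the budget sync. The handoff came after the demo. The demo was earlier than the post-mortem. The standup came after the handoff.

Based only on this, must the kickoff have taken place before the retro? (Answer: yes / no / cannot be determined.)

No chain of stated constraints runs from the kickoff to the retro, and none runs from the retro to the kickoff either.
So the relative order of the kickoff and the retro is not fixed by the given facts.

cannot be determined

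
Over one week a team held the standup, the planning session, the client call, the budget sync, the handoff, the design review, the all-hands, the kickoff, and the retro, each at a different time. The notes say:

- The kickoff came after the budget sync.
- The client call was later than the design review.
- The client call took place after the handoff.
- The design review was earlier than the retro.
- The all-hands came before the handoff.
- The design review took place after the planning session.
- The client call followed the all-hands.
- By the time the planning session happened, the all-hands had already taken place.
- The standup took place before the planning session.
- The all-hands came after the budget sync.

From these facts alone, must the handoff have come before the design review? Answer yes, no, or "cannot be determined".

No chain of stated constraints runs from the handoff to the design review, and none runs from the design review to the handoff either.
So the relative order of the handoff and the design review is not fixed by the given facts.

cannot be determined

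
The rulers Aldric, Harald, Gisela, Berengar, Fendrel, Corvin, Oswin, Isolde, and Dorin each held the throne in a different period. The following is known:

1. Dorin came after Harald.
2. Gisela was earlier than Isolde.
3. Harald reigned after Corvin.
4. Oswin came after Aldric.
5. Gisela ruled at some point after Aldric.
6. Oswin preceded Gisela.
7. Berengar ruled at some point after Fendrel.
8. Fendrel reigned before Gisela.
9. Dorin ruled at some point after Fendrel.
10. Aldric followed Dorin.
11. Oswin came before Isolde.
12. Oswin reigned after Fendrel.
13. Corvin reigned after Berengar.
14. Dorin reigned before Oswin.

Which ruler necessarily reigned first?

Fendrel

Fendrel has a chain of constraints placing them before every other ruler, so Fendrel must be first.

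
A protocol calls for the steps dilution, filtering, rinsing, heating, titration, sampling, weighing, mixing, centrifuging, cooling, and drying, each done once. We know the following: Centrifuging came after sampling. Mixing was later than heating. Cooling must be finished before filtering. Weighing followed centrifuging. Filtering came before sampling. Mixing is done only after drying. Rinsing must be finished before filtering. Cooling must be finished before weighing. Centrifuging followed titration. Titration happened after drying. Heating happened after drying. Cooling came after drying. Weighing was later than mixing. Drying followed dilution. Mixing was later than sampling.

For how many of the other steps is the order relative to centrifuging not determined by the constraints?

2

Forced before centrifuging: cooling, dilution, drying, filtering, rinsing, sampling, and titration; forced after centrifuging: weighing.
That leaves heating and mixing with no forced order relative to centrifuging — 2.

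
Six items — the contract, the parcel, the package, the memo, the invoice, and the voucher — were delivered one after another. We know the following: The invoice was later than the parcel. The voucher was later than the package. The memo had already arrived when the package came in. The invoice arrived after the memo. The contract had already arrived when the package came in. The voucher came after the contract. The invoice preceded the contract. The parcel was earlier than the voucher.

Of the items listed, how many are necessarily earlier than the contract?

Directly stated before the contract: the invoice.
The memo reaches the contract via the memo → the invoice → the contract.
The parcel reaches the contract via the parcel → the invoice → the contract.
That's the invoice, the memo, and the parcel — 3 in all.

3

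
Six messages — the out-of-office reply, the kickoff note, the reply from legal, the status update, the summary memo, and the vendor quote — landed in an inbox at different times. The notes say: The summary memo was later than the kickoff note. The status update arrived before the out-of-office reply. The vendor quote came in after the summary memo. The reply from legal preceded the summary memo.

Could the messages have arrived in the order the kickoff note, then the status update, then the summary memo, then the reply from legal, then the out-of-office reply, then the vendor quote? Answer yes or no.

The constraints require the reply from legal before the summary memo, but in the proposed sequence the summary memo appears ahead of the reply from legal. That one violation is enough.

no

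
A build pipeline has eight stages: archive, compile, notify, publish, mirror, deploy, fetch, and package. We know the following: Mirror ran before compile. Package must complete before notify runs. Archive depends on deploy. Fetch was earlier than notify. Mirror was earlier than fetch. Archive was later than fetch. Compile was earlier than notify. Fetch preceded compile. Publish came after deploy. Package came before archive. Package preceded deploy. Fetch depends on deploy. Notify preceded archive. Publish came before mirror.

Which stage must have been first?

Package has a chain of constraints placing it before every other stage, so package must be first.

package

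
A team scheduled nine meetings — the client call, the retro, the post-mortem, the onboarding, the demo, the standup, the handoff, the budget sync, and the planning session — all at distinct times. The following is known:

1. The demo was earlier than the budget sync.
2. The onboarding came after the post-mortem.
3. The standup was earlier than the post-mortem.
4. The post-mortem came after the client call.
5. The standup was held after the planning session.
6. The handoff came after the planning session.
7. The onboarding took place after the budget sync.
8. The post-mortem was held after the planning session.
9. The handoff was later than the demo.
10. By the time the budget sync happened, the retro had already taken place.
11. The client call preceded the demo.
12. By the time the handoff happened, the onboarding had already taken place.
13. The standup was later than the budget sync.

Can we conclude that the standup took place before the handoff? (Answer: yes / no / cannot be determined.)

yes

Chain the constraints: the standup → the post-mortem → the onboarding → the handoff. Each link is directly stated, so the standup comes before the handoff.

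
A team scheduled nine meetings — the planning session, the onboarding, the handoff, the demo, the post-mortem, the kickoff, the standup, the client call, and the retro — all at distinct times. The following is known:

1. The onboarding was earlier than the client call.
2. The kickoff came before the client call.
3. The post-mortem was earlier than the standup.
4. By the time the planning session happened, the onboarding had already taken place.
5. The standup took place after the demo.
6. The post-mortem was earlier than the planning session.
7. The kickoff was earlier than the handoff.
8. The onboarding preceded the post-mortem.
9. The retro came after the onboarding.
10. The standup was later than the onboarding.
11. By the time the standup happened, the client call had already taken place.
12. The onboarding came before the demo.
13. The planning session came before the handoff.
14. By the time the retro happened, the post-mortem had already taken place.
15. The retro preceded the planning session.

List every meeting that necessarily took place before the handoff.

Directly stated before the handoff: the kickoff and the planning session.
The onboarding reaches the handoff via the onboarding → the planning session → the handoff.
The post-mortem reaches the handoff via the post-mortem → the planning session → the handoff.
The retro reaches the handoff via the retro → the planning session → the handoff.

the kickoff, the onboarding, the planning session, the post-mortem, the retro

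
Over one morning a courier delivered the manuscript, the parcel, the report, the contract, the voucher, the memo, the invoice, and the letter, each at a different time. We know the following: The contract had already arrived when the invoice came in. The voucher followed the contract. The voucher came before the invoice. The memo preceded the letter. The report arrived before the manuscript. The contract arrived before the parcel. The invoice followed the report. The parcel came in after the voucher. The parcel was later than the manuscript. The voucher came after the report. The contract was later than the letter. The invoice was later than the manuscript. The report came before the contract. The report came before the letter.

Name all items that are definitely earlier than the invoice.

Directly stated before the invoice: the contract, the manuscript, the report, and the voucher.
The letter reaches the invoice via the letter → the contract → the invoice.
The memo reaches the invoice via the memo → the letter → the contract → the invoice.
No chain forces the parcel ahead of the invoice.

the contract, the letter, the manuscript, the memo, the report, the voucher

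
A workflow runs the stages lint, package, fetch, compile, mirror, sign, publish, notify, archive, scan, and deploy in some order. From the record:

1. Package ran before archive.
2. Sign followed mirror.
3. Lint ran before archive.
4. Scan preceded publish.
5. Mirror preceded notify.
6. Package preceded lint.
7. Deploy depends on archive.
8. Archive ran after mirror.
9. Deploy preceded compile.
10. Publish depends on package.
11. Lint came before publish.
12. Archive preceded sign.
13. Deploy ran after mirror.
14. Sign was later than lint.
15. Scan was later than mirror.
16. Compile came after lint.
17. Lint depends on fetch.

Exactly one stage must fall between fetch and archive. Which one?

lint

Tracing the constraints gives fetch → lint → archive, so lint sits after fetch and before archive.
No other stage is forced both after fetch and before archive.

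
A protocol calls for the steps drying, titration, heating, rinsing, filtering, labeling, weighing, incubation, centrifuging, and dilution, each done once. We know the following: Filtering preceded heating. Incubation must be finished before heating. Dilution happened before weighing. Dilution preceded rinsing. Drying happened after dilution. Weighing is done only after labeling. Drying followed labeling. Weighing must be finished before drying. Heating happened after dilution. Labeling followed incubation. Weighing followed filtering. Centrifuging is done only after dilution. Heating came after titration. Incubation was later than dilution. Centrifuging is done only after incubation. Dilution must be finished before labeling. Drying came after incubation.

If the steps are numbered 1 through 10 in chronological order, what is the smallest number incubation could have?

2

Dilution must come before incubation — 1 forced predecessor.
Nothing else is forced ahead of incubation, so its earliest slot is position 1 + 1 = 2.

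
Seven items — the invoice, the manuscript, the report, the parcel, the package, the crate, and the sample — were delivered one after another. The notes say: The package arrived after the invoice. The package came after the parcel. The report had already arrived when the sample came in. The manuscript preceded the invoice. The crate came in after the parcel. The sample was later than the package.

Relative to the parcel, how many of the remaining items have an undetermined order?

3

Forced after the parcel: the crate, the package, and the sample.
That leaves the invoice, the manuscript, and the report with no forced order relative to the parcel — 3.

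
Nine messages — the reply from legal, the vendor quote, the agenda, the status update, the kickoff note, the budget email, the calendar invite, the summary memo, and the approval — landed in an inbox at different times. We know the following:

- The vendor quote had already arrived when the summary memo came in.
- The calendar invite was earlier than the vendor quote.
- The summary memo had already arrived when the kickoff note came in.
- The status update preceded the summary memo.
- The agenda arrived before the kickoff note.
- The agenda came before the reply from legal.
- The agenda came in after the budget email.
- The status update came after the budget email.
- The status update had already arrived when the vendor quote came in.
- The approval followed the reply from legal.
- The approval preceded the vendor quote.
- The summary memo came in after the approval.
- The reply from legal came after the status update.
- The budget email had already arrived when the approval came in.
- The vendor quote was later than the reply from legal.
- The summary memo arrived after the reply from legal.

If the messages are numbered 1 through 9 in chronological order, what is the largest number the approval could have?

The approval must come before the kickoff note, the summary memo, and the vendor quote — 3 messages forced after it.
Everything else can be placed before the approval in some valid order, so the approval can sit as late as position 9 − 3 = 6.

6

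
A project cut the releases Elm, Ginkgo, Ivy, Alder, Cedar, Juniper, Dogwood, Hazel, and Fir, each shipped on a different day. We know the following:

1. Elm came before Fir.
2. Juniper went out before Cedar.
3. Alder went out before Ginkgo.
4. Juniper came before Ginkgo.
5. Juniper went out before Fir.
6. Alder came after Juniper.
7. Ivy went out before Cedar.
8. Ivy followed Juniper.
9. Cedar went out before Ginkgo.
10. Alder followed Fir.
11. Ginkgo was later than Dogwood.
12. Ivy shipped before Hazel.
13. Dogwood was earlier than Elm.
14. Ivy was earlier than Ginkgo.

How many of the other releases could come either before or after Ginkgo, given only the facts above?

Forced before Ginkgo: Alder, Cedar, Dogwood, Elm, Fir, Ivy, and Juniper.
That leaves Hazel with no forced order relative to Ginkgo — 1.

1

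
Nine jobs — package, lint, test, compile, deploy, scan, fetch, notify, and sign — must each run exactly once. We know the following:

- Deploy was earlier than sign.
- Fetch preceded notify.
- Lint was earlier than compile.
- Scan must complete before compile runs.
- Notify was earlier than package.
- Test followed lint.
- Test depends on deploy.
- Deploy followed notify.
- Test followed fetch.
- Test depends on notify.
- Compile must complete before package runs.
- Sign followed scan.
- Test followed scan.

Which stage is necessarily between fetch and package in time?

Tracing the constraints gives fetch → notify → package, so notify sits after fetch and before package.
No other stage is forced both after fetch and before package.

notify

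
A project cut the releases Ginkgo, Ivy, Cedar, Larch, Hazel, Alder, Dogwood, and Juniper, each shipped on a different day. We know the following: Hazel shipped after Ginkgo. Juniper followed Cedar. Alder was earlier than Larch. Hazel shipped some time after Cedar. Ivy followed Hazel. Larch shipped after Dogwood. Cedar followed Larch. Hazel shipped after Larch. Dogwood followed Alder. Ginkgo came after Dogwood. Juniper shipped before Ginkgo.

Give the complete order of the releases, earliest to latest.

Alder, Dogwood, Larch, Cedar, Juniper, Ginkgo, Hazel, Ivy

The constraints fix every adjacent pair, so only one ordering works:
Alder → Dogwood → Larch → Cedar → Juniper → Ginkgo → Hazel → Ivy.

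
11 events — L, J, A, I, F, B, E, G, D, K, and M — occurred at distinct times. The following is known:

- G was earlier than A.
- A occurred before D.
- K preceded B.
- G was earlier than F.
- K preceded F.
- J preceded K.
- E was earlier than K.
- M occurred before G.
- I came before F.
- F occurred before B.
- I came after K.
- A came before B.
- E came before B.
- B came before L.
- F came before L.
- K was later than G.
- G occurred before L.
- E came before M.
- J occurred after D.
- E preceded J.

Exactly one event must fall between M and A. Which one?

G

Tracing the constraints gives M → G → A, so G sits after M and before A.
No other event is forced both after M and before A.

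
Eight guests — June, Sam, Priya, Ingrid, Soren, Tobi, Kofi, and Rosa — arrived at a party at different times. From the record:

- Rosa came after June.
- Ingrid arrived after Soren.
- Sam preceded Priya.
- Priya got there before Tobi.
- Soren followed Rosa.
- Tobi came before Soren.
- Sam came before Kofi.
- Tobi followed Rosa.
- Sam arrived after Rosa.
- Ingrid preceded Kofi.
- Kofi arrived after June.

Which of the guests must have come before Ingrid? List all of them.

June, Priya, Rosa, Sam, Soren, Tobi

Directly stated before Ingrid: Soren.
June reaches Ingrid via June → Rosa → Soren → Ingrid.
Priya reaches Ingrid via Priya → Tobi → Soren → Ingrid.
Rosa reaches Ingrid via Rosa → Soren → Ingrid.
Likewise Sam and Tobi each reach Ingrid by chaining the stated constraints.
No chain forces Kofi ahead of Ingrid.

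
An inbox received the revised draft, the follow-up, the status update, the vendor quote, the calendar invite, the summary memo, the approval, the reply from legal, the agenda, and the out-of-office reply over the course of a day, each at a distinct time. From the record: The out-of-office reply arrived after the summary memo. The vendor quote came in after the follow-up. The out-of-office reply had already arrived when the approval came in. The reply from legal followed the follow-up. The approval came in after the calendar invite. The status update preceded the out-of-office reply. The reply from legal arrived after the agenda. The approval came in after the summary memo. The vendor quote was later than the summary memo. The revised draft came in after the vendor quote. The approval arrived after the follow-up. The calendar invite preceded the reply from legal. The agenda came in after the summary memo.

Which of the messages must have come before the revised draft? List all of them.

Directly stated before the revised draft: the vendor quote.
The follow-up reaches the revised draft via the follow-up → the vendor quote → the revised draft.
The summary memo reaches the revised draft via the summary memo → the vendor quote → the revised draft.

the follow-up, the summary memo, the vendor quote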